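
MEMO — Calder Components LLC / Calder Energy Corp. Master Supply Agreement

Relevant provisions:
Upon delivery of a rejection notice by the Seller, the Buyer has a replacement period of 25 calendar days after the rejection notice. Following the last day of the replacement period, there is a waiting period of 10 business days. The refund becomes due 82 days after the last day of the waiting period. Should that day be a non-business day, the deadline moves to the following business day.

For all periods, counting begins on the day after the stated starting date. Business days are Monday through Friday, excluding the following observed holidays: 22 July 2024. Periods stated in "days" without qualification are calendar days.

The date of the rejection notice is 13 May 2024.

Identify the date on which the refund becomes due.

11 September 2024

The last day of the replacement period: 25 calendar days after 13 May 2024 is 7 June 2024.
The last day of the waiting period: counting 10 business days from Friday, 7 June 2024 (Jun 10, Jun 11, Jun 12, Jun 13, Jun 14, Jun 17, Jun 18, Jun 19, Jun 20, Jun 21, skipping weekends) reaches Friday, 21 June 2024.
Adding 82 calendar days to 21 June 2024 gives 11 September 2024, which is the date on which the refund becomes due. 11 September 2024 is a Wednesday and is not a listed holiday, so no roll-forward applies.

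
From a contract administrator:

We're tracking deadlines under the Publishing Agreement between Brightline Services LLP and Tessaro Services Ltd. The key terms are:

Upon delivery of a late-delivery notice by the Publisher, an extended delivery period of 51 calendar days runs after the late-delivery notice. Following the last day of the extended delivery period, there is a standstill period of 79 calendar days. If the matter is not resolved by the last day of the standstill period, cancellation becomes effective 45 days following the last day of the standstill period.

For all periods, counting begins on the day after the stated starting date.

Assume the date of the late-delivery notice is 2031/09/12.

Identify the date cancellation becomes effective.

2032/03/05

Adding 51 calendar days to 2031/09/12 gives 2031/11/02, which is the last day of the extended delivery period.
The last day of the standstill period: 79 calendar days after 2031/11/02 is 2032/01/20.
The date cancellation becomes effective: 45 calendar days after 2032/01/20 is 2032/03/05.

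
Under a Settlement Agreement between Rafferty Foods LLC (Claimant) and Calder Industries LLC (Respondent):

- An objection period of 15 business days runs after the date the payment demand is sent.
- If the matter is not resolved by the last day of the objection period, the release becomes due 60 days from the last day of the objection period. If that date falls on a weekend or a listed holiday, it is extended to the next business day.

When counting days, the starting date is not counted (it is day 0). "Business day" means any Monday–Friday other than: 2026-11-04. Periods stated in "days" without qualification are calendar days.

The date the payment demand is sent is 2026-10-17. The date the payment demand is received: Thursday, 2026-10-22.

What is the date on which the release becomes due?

2027-01-08

From Saturday, 2026-10-17, 15 business days (Oct 19, Oct 20, Oct 21, Oct 22, …, Nov 5, Nov 6, Nov 9, skipping weekends and the listed holiday on Nov 4) brings us to Monday, 2026-11-09, which is the last day of the objection period.
Adding 60 calendar days to 2026-11-09 gives 2027-01-08, which is the date on which the release becomes due. 2027-01-08 is a Friday and is not a listed holiday, so no roll-forward applies.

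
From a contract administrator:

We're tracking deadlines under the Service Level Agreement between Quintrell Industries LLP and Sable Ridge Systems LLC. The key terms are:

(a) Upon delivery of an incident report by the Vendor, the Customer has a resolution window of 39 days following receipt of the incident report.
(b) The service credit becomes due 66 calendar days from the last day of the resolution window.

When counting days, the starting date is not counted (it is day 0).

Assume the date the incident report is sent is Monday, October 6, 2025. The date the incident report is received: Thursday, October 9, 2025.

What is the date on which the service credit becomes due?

Adding 39 calendar days to October 9, 2025 gives November 17, 2025, which is the last day of the resolution window.
The date on which the service credit becomes due: 66 calendar days after November 17, 2025 is January 22, 2026.

January 22, 2026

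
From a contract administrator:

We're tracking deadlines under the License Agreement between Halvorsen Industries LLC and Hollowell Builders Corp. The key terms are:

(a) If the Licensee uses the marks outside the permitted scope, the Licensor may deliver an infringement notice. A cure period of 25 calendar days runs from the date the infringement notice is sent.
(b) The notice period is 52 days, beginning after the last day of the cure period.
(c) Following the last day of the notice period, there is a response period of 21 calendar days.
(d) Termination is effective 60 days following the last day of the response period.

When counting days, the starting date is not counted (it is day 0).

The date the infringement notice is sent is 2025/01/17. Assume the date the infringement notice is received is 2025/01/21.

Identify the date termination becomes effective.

The last day of the cure period: 25 calendar days after 2025/01/17 is 2025/02/11.
The last day of the notice period: 52 calendar days after 2025/02/11 is 2025/04/04.
Adding 21 calendar days to 2025/04/04 gives 2025/04/25, which is the last day of the response period.
The date termination becomes effective: 60 calendar days after 2025/04/25 is 2025/06/24.

2025/06/24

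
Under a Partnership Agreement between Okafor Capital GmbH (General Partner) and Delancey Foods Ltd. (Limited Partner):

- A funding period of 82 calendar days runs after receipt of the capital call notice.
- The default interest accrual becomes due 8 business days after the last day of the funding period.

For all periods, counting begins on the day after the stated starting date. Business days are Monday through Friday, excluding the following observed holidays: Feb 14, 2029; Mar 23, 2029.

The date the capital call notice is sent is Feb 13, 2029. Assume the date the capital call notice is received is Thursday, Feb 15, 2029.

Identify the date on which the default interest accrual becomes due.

May 18, 2029

The last day of the funding period: Feb 15, 2029 + 82 days = May 8, 2029.
The date on which the default interest accrual becomes due: 8 business days after Tuesday, May 8, 2029, skipping weekends — May 9, May 10, May 11, May 14, May 15, May 16, May 17, May 18 — lands on Friday, May 18, 2029.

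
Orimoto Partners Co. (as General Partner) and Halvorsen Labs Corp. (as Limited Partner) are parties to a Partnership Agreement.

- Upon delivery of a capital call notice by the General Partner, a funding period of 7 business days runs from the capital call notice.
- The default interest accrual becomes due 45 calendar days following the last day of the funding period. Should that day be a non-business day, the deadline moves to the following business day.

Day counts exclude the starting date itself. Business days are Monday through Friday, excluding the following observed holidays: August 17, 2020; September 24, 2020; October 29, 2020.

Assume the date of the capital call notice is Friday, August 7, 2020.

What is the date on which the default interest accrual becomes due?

October 5, 2020

The last day of the funding period: 7 business days after Friday, August 7, 2020, skipping weekends and the listed holiday on Aug 17 — Aug 10, Aug 11, Aug 12, Aug 13, Aug 14, Aug 18, Aug 19 — lands on Wednesday, August 19, 2020.
The date on which the default interest accrual becomes due: 45 calendar days after August 19, 2020 is October 3, 2020. That falls on a Saturday, so it rolls to the next business day, Monday, October 5, 2020.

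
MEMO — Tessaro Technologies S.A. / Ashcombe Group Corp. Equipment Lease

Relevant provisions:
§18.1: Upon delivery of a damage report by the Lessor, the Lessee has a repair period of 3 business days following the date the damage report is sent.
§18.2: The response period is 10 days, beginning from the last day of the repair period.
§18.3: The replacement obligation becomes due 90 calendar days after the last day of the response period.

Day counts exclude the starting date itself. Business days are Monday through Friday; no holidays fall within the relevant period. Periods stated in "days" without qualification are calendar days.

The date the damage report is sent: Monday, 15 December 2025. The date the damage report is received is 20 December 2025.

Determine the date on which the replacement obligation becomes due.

The last day of the repair period: counting 3 business days from Monday, 15 December 2025 (Dec 16, Dec 17, Dec 18, skipping weekends) reaches Thursday, 18 December 2025.
The last day of the response period: 18 December 2025 + 10 days = 28 December 2025.
Adding 90 calendar days to 28 December 2025 gives 28 March 2026, which is the date on which the replacement obligation becomes due.

28 March 2026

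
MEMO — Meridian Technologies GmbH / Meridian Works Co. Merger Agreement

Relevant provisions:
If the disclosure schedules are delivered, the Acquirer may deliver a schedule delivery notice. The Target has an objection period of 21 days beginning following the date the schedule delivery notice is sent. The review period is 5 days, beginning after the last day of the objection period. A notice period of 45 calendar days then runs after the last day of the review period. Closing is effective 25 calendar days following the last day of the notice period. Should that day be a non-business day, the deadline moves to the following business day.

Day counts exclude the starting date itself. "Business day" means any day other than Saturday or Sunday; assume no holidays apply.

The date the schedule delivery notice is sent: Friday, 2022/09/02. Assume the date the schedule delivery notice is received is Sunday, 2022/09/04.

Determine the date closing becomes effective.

The last day of the objection period: 2022/09/02 + 21 days = 2022/09/23.
Adding 5 calendar days to 2022/09/23 gives 2022/09/28, which is the last day of the review period.
The last day of the notice period: 2022/09/28 + 45 days = 2022/11/12.
Adding 25 calendar days to 2022/11/12 gives 2022/12/07, which is the date closing becomes effective. 2022/12/07 is a Wednesday, so no roll-forward applies.

2022/12/07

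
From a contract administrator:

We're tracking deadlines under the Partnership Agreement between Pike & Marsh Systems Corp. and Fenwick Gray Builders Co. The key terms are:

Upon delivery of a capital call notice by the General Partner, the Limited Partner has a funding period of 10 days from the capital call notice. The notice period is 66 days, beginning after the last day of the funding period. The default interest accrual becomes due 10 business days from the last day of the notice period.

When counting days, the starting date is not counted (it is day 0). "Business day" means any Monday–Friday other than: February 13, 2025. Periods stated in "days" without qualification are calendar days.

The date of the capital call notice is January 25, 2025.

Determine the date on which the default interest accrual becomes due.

The last day of the funding period: January 25, 2025 + 10 days = February 4, 2025.
The last day of the notice period: February 4, 2025 + 66 days = April 11, 2025.
From Friday, April 11, 2025, 10 business days (Apr 14, Apr 15, Apr 16, Apr 17, Apr 18, Apr 21, Apr 22, Apr 23, Apr 24, Apr 25, skipping weekends) brings us to Friday, April 25, 2025, which is the date on which the default interest accrual becomes due.

April 25, 2025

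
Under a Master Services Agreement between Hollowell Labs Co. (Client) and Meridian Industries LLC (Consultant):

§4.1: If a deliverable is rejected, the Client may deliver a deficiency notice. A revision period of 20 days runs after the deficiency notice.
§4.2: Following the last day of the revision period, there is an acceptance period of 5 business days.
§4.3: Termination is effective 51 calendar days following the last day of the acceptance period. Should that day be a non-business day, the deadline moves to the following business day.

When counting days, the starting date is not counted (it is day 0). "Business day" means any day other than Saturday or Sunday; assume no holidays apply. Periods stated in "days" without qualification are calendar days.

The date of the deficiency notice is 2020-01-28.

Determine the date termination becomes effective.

The last day of the revision period: 2020-01-28 + 20 days = 2020-02-17.
From Monday, 2020-02-17, 5 business days (Feb 18, Feb 19, Feb 20, Feb 21, Feb 24, skipping weekends) brings us to Monday, 2020-02-24, which is the last day of the acceptance period.
The date termination becomes effective: 2020-02-24 + 51 days = 2020-04-15. 2020-04-15 is a Wednesday, so no roll-forward applies.

2020-04-15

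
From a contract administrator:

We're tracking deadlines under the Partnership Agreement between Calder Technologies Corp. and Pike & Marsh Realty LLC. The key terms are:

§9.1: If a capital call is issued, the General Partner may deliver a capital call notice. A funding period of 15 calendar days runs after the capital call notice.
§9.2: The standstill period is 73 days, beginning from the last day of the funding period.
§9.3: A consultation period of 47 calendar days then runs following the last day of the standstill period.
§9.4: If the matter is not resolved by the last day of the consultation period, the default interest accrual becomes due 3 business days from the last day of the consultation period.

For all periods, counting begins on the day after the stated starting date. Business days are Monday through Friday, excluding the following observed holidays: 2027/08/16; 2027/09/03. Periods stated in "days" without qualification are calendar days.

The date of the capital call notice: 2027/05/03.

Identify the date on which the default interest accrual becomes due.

The last day of the funding period: 15 calendar days after 2027/05/03 is 2027/05/18.
Adding 73 calendar days to 2027/05/18 gives 2027/07/30, which is the last day of the standstill period.
The last day of the consultation period: 2027/07/30 + 47 days = 2027/09/15.
From Wednesday, 2027/09/15, 3 business days (Sep 16, Sep 17, Sep 20, skipping weekends) brings us to Monday, 2027/09/20, which is the date on which the default interest accrual becomes due.

2027/09/20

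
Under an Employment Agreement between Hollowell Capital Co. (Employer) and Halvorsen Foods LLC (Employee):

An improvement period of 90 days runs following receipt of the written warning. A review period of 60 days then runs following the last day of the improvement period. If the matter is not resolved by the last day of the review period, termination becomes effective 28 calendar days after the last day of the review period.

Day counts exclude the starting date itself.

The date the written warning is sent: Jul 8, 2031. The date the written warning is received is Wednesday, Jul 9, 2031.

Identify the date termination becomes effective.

Adding 90 calendar days to Jul 9, 2031 gives Oct 7, 2031, which is the last day of the improvement period.
Adding 60 calendar days to Oct 7, 2031 gives Dec 6, 2031, which is the last day of the review period.
The date termination becomes effective: Dec 6, 2031 + 28 days = Jan 3, 2032.

Jan 3, 2032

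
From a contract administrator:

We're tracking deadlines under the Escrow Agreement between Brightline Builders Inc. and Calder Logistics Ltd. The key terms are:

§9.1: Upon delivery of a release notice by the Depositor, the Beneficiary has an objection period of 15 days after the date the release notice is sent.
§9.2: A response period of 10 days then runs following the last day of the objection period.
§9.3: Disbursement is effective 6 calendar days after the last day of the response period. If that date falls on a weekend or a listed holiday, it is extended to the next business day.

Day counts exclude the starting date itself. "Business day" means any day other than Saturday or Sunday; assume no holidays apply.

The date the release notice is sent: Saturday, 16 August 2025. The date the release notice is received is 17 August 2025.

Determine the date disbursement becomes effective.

16 September 2025

The last day of the objection period: 15 calendar days after 16 August 2025 is 31 August 2025.
Adding 10 calendar days to 31 August 2025 gives 10 September 2025, which is the last day of the response period.
Adding 6 calendar days to 10 September 2025 gives 16 September 2025, which is the date disbursement becomes effective. 16 September 2025 is a Tuesday, so no roll-forward applies.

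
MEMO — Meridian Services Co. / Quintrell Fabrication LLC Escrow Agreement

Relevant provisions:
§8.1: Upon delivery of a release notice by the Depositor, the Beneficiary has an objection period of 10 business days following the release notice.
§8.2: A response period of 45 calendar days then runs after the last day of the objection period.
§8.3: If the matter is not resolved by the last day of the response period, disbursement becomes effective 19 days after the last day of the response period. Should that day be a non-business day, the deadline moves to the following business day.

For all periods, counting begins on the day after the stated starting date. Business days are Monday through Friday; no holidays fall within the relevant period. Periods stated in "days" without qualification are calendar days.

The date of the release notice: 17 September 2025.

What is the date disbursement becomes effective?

4 December 2025

The last day of the objection period: 10 business days after Wednesday, 17 September 2025, skipping weekends — Sep 18, Sep 19, Sep 22, Sep 23, Sep 24, Sep 25, Sep 26, Sep 29, Sep 30, Oct 1 — lands on Wednesday, 1 October 2025.
The last day of the response period: 45 calendar days after 1 October 2025 is 15 November 2025.
Adding 19 calendar days to 15 November 2025 gives 4 December 2025, which is the date disbursement becomes effective. 4 December 2025 is a Thursday, so no roll-forward applies.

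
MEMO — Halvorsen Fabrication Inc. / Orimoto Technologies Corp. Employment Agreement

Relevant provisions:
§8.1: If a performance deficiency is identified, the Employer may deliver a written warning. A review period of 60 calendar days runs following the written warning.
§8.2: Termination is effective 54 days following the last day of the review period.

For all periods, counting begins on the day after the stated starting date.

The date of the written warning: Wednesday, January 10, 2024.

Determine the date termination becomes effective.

The last day of the review period: January 10, 2024 + 60 days = March 10, 2024.
The date termination becomes effective: 54 calendar days after March 10, 2024 is May 3, 2024.

May 3, 2024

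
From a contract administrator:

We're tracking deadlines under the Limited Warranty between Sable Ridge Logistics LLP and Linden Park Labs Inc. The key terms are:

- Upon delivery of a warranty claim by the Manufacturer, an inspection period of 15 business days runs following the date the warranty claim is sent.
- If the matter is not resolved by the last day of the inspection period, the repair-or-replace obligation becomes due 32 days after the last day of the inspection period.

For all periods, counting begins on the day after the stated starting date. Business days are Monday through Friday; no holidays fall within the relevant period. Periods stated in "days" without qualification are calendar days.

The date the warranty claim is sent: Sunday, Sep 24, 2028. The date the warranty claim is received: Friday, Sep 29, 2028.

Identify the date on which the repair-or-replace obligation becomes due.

Nov 14, 2028

From Sunday, Sep 24, 2028, 15 business days (Sep 25, Sep 26, Sep 27, Sep 28, …, Oct 11, Oct 12, Oct 13, skipping weekends) brings us to Friday, Oct 13, 2028, which is the last day of the inspection period.
The date on which the repair-or-replace obligation becomes due: Oct 13, 2028 + 32 days = Nov 14, 2028.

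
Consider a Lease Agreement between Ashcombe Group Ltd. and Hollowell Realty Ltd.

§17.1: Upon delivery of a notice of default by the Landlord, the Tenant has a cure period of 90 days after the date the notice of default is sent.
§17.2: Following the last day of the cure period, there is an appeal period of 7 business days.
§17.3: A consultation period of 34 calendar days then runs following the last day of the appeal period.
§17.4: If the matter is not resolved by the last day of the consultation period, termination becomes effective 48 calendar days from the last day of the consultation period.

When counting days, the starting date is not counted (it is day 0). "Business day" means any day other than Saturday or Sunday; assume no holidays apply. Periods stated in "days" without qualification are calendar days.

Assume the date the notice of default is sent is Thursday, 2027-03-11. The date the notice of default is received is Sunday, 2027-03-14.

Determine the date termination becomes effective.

Adding 90 calendar days to 2027-03-11 gives 2027-06-09, which is the last day of the cure period.
The last day of the appeal period: counting 7 business days from Wednesday, 2027-06-09 (Jun 10, Jun 11, Jun 14, Jun 15, Jun 16, Jun 17, Jun 18, skipping weekends) reaches Friday, 2027-06-18.
The last day of the consultation period: 2027-06-18 + 34 days = 2027-07-22.
The date termination becomes effective: 2027-07-22 + 48 days = 2027-09-08.

2027-09-08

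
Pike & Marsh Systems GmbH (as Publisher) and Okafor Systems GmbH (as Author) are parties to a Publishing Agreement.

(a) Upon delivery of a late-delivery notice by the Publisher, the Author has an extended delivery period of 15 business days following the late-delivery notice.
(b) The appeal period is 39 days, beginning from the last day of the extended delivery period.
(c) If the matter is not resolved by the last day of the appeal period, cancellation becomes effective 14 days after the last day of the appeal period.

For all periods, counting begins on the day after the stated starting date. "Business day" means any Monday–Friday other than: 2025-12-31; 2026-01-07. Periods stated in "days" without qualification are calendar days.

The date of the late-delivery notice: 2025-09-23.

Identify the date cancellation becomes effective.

2025-12-06

From Tuesday, 2025-09-23, 15 business days (Sep 24, Sep 25, Sep 26, Sep 29, …, Oct 10, Oct 13, Oct 14, skipping weekends) brings us to Tuesday, 2025-10-14, which is the last day of the extended delivery period.
The last day of the appeal period: 2025-10-14 + 39 days = 2025-11-22.
The date cancellation becomes effective: 14 calendar days after 2025-11-22 is 2025-12-06.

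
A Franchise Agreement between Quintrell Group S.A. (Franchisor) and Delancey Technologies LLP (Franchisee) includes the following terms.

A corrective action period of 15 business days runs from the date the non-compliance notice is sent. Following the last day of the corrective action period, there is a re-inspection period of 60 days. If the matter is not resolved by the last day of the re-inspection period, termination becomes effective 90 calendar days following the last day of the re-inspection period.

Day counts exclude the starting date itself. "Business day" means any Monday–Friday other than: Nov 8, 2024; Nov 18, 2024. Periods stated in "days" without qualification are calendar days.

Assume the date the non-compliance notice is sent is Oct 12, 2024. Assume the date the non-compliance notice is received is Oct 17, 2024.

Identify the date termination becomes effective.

Mar 31, 2025

From Saturday, Oct 12, 2024, 15 business days (Oct 14, Oct 15, Oct 16, Oct 17, …, Oct 30, Oct 31, Nov 1, skipping weekends) brings us to Friday, Nov 1, 2024, which is the last day of the corrective action period.
Adding 60 calendar days to Nov 1, 2024 gives Dec 31, 2024, which is the last day of the re-inspection period.
The date termination becomes effective: 90 calendar days after Dec 31, 2024 is Mar 31, 2025.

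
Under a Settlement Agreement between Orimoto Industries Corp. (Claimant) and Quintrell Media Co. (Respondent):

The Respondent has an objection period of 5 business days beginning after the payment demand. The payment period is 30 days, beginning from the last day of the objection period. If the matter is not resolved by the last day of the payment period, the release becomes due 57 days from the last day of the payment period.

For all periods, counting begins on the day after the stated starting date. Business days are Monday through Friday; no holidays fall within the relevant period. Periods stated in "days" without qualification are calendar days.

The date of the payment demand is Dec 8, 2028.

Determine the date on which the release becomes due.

Mar 12, 2029

The last day of the objection period: 5 business days after Friday, Dec 8, 2028, skipping weekends — Dec 11, Dec 12, Dec 13, Dec 14, Dec 15 — lands on Friday, Dec 15, 2028.
Adding 30 calendar days to Dec 15, 2028 gives Jan 14, 2029, which is the last day of the payment period.
Adding 57 calendar days to Jan 14, 2029 gives Mar 12, 2029, which is the date on which the release becomes due.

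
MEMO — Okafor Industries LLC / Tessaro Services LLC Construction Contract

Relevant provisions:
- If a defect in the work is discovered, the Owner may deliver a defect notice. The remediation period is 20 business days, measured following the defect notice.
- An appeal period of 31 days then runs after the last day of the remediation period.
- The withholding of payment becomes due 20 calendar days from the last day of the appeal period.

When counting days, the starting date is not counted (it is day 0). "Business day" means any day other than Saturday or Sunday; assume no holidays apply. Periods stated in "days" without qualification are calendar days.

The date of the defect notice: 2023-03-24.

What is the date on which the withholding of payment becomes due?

From Friday, 2023-03-24, 20 business days (Mar 27, Mar 28, Mar 29, Mar 30, …, Apr 19, Apr 20, Apr 21, skipping weekends) brings us to Friday, 2023-04-21, which is the last day of the remediation period.
The last day of the appeal period: 2023-04-21 + 31 days = 2023-05-22.
Adding 20 calendar days to 2023-05-22 gives 2023-06-11, which is the date on which the withholding of payment becomes due.

2023-06-11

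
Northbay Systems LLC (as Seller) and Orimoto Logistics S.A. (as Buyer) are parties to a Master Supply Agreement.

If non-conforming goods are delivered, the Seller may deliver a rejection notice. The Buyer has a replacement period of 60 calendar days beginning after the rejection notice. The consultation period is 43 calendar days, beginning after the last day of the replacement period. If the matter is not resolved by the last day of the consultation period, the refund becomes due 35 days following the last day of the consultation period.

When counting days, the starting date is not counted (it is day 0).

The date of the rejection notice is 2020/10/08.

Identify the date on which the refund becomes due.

2021/02/23

The last day of the replacement period: 60 calendar days after 2020/10/08 is 2020/12/07.
The last day of the consultation period: 43 calendar days after 2020/12/07 is 2021/01/19.
The date on which the refund becomes due: 35 calendar days after 2021/01/19 is 2021/02/23.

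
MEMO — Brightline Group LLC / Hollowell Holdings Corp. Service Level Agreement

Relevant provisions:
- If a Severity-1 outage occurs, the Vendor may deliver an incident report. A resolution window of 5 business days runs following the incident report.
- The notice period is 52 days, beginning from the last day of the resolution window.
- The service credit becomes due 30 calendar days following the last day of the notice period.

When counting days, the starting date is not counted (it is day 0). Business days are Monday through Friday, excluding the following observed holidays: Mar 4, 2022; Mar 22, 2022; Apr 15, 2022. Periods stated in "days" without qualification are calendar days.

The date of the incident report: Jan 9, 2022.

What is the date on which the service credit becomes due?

Apr 6, 2022

From Sunday, Jan 9, 2022, 5 business days (Jan 10, Jan 11, Jan 12, Jan 13, Jan 14, skipping weekends) brings us to Friday, Jan 14, 2022, which is the last day of the resolution window.
The last day of the notice period: Jan 14, 2022 + 52 days = Mar 7, 2022.
The date on which the service credit becomes due: Mar 7, 2022 + 30 days = Apr 6, 2022.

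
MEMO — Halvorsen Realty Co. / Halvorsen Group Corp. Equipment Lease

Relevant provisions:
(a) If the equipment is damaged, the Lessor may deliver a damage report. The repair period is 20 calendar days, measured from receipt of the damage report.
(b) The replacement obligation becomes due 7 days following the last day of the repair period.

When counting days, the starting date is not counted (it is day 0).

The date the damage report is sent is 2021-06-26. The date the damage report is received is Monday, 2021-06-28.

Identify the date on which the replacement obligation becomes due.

2021-07-25

The last day of the repair period: 2021-06-28 + 20 days = 2021-07-18.
The date on which the replacement obligation becomes due: 2021-07-18 + 7 days = 2021-07-25.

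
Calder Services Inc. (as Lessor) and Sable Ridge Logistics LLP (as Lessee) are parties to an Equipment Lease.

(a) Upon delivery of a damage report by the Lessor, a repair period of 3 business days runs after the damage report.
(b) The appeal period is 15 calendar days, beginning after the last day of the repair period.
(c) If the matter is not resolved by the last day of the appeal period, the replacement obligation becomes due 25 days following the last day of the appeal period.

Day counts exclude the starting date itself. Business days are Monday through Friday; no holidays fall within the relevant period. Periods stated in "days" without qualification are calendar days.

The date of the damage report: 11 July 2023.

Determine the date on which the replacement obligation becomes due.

From Tuesday, 11 July 2023, 3 business days (Jul 12, Jul 13, Jul 14, skipping weekends) brings us to Friday, 14 July 2023, which is the last day of the repair period.
The last day of the appeal period: 15 calendar days after 14 July 2023 is 29 July 2023.
Adding 25 calendar days to 29 July 2023 gives 23 August 2023, which is the date on which the replacement obligation becomes due.

23 August 2023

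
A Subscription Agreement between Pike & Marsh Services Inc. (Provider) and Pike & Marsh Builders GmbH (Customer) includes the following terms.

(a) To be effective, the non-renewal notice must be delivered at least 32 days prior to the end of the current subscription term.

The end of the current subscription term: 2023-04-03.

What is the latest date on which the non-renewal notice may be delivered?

2023-03-02

Counting back 32 calendar days from 2023-04-03 gives 2023-03-02.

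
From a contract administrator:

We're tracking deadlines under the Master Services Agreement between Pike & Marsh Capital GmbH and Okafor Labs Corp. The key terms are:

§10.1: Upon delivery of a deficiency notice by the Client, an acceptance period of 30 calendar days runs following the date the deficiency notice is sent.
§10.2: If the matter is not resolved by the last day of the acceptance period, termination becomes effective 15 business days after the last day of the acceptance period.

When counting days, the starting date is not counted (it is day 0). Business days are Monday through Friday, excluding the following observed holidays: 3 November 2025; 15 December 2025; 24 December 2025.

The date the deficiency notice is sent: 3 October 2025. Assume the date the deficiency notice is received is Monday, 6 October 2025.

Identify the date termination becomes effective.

24 November 2025

The last day of the acceptance period: 30 calendar days after 3 October 2025 is 2 November 2025.
The date termination becomes effective: counting 15 business days from Sunday, 2 November 2025 (Nov 4, Nov 5, Nov 6, Nov 7, …, Nov 20, Nov 21, Nov 24, skipping weekends and the listed holiday on Nov 3) reaches Monday, 24 November 2025.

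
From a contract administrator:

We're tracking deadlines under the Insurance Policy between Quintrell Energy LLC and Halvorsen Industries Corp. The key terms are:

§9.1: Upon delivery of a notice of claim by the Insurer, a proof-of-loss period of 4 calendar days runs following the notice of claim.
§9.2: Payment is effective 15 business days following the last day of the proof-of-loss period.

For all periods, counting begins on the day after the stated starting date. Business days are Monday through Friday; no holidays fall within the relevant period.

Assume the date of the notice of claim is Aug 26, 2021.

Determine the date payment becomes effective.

Sep 20, 2021

The last day of the proof-of-loss period: Aug 26, 2021 + 4 days = Aug 30, 2021.
From Monday, Aug 30, 2021, 15 business days (Aug 31, Sep 1, Sep 2, Sep 3, …, Sep 16, Sep 17, Sep 20, skipping weekends) brings us to Monday, Sep 20, 2021, which is the date payment becomes effective.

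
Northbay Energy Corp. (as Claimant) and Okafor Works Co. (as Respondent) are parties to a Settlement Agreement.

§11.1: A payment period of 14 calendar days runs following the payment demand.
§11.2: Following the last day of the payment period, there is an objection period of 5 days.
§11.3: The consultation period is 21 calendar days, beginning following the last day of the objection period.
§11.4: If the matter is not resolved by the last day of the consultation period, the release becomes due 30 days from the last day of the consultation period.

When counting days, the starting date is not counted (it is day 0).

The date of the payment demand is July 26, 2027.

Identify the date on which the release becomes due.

The last day of the payment period: 14 calendar days after July 26, 2027 is August 9, 2027.
Adding 5 calendar days to August 9, 2027 gives August 14, 2027, which is the last day of the objection period.
Adding 21 calendar days to August 14, 2027 gives September 4, 2027, which is the last day of the consultation period.
The date on which the release becomes due: September 4, 2027 + 30 days = October 4, 2027.

October 4, 2027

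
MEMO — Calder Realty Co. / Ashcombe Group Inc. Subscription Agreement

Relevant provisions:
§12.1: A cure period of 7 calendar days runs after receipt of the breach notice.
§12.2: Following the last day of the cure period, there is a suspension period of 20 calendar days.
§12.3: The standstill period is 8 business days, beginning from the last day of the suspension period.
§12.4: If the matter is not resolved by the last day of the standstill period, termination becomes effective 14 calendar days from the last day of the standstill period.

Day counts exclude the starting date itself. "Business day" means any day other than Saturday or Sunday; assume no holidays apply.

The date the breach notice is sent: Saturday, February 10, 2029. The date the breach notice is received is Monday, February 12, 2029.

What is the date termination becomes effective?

The last day of the cure period: 7 calendar days after February 12, 2029 is February 19, 2029.
The last day of the suspension period: February 19, 2029 + 20 days = March 11, 2029.
The last day of the standstill period: 8 business days after Sunday, March 11, 2029, skipping weekends — Mar 12, Mar 13, Mar 14, Mar 15, Mar 16, Mar 19, Mar 20, Mar 21 — lands on Wednesday, March 21, 2029.
Adding 14 calendar days to March 21, 2029 gives April 4, 2029, which is the date termination becomes effective.

April 4, 2029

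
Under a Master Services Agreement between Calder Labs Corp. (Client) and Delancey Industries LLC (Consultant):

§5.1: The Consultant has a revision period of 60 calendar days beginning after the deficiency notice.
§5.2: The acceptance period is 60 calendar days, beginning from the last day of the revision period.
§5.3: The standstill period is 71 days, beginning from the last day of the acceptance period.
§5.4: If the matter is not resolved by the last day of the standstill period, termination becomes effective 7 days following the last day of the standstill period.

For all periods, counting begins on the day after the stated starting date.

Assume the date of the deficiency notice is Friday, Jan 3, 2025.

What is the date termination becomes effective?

Jul 20, 2025

The last day of the revision period: 60 calendar days after Jan 3, 2025 is Mar 4, 2025.
The last day of the acceptance period: 60 calendar days after Mar 4, 2025 is May 3, 2025.
The last day of the standstill period: May 3, 2025 + 71 days = Jul 13, 2025.
The date termination becomes effective: Jul 13, 2025 + 7 days = Jul 20, 2025.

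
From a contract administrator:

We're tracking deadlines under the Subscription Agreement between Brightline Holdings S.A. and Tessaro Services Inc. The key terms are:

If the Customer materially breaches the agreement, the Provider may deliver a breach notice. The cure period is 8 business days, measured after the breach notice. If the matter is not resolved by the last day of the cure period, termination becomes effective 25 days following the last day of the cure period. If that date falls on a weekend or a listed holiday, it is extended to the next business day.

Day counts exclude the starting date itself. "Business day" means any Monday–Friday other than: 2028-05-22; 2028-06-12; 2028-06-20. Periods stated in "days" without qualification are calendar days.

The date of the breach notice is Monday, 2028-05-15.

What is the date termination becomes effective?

2028-06-21

The last day of the cure period: counting 8 business days from Monday, 2028-05-15 (May 16, May 17, May 18, May 19, May 23, May 24, May 25, May 26, skipping weekends and the listed holiday on May 22) reaches Friday, 2028-05-26.
Adding 25 calendar days to 2028-05-26 gives 2028-06-20, which is the date termination becomes effective. That falls on Tuesday, a listed holiday, so it rolls to the next business day, Wednesday, 2028-06-21.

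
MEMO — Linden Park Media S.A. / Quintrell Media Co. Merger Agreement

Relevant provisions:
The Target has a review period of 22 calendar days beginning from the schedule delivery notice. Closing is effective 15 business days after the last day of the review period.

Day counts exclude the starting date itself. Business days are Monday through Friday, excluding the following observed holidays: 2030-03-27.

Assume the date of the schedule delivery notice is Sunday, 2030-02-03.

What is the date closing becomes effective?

2030-03-18

The last day of the review period: 22 calendar days after 2030-02-03 is 2030-02-25.
The date closing becomes effective: 15 business days after Monday, 2030-02-25, skipping weekends — Feb 26, Feb 27, Feb 28, Mar 1, …, Mar 14, Mar 15, Mar 18 — lands on Monday, 2030-03-18.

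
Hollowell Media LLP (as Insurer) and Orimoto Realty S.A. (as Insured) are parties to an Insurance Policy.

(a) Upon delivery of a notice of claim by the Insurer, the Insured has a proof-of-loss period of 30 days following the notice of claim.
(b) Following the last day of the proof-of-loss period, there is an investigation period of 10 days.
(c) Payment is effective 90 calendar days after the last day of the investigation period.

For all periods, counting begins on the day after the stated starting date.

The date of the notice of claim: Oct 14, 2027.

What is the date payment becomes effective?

Feb 21, 2028

Adding 30 calendar days to Oct 14, 2027 gives Nov 13, 2027, which is the last day of the proof-of-loss period.
Adding 10 calendar days to Nov 13, 2027 gives Nov 23, 2027, which is the last day of the investigation period.
Adding 90 calendar days to Nov 23, 2027 gives Feb 21, 2028, which is the date payment becomes effective.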